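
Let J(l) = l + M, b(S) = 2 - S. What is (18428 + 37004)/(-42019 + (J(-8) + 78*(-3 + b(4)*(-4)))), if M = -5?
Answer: -27716/20821 ≈ -1.3312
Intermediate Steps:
J(l) = -5 + l (J(l) = l - 5 = -5 + l)
(18428 + 37004)/(-42019 + (J(-8) + 78*(-3 + b(4)*(-4)))) = (18428 + 37004)/(-42019 + ((-5 - 8) + 78*(-3 + (2 - 1*4)*(-4)))) = 55432/(-42019 + (-13 + 78*(-3 + (2 - 4)*(-4)))) = 55432/(-42019 + (-13 + 78*(-3 - 2*(-4)))) = 55432/(-42019 + (-13 + 78*(-3 + 8))) = 55432/(-42019 + (-13 + 78*5)) = 55432/(-42019 + (-13 + 390)) = 55432/(-42019 + 377) = 55432/(-41642) = 55432*(-1/41642) = -27716/20821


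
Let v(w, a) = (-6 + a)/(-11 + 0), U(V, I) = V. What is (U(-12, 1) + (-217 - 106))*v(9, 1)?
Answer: -1675/11 ≈ -152.27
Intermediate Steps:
v(w, a) = 6/11 - a/11 (v(w, a) = (-6 + a)/(-11) = (-6 + a)*(-1/11) = 6/11 - a/11)
(U(-12, 1) + (-217 - 106))*v(9, 1) = (-12 + (-217 - 106))*(6/11 - 1/11*1) = (-12 - 323)*(6/11 - 1/11) = -335*5/11 = -1675/11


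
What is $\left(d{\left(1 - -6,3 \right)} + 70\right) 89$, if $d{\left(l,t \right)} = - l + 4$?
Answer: $5963$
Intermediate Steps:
$d{\left(l,t \right)} = 4 - l$
$\left(d{\left(1 - -6,3 \right)} + 70\right) 89 = \left(\left(4 - \left(1 - -6\right)\right) + 70\right) 89 = \left(\left(4 - \left(1 + 6\right)\right) + 70\right) 89 = \left(\left(4 - 7\right) + 70\right) 89 = \left(-3 + 70\right) 89 = 67 \cdot 89 = 5963$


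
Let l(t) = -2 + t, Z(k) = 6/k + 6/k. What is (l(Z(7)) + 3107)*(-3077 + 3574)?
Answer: 1544037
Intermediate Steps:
Z(k) = 12/k
(l(Z(7)) + 3107)*(-3077 + 3574) = ((-2 + 12/7) + 3107)*(-3077 + 3574) = ((-2 + 12*(1/7)) + 3107)*497 = ((-2 + 12/7) + 3107)*497 = (-2/7 + 3107)*497 = (21747/7)*497 = 1544037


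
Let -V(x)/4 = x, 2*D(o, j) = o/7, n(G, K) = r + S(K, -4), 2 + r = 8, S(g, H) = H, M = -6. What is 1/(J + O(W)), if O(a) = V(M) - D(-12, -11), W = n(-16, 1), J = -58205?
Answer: -7/407261 ≈ -1.7188e-5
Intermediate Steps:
r = 6 (r = -2 + 8 = 6)
n(G, K) = 2 (n(G, K) = 6 - 4 = 2)
D(o, j) = o/14 (D(o, j) = (o/7)/2 = o/14)
V(x) = -4*x
W = 2
O(a) = 174/7 (O(a) = -4*(-6) - (-12)/14 = 24 - 1*(-6/7) = 24 + 6/7 = 174/7)
1/(J + O(W)) = 1/(-58205 + 174/7) = 1/(-407261/7) = -7/407261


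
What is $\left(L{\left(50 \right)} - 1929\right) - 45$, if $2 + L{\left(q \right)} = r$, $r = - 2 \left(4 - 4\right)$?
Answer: $-1976$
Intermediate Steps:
$r = 0$ ($r = \left(-2\right) 0 = 0$)
$L{\left(q \right)} = -2$ ($L{\left(q \right)} = -2 + 0 = -2$)
$\left(L{\left(50 \right)} - 1929\right) - 45 = \left(-2 - 1929\right) - 45 = -1931 - 45 = -1976$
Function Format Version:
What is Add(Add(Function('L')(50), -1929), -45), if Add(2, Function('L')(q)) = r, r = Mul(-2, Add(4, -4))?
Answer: -1976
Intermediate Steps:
r = 0 (r = Mul(-2, 0) = 0)
Function('L')(q) = -2 (Function('L')(q) = Add(-2, 0) = -2)
Add(Add(Function('L')(50), -1929), -45) = Add(Add(-2, -1929), -45) = Add(-1931, -45) = -1976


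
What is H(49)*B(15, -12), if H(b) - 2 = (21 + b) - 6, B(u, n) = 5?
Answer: 330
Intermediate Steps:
H(b) = 17 + b (H(b) = 2 + ((21 + b) - 6) = 2 + (15 + b) = 17 + b)
H(49)*B(15, -12) = (17 + 49)*5 = 66*5 = 330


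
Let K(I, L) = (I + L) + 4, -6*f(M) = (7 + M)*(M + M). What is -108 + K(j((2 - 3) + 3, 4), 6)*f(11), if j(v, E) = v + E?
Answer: -1164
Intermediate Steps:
f(M) = -M*(7 + M)/3 (f(M) = -(7 + M)*(M + M)/6 = -(7 + M)*2*M/6 = -M*(7 + M)/3)
j(v, E) = E + v
K(I, L) = 4 + I + L
-108 + K(j((2 - 3) + 3, 4), 6)*f(11) = -108 + (4 + (4 + ((2 - 3) + 3)) + 6)*(-1/3*11*(7 + 11)) = -108 + (4 + (4 + (-1 + 3)) + 6)*(-1/3*11*18) = -108 + (4 + (4 + 2) + 6)*(-66) = -108 + (4 + 6 + 6)*(-66) = -108 + 16*(-66) = -108 - 1056 = -1164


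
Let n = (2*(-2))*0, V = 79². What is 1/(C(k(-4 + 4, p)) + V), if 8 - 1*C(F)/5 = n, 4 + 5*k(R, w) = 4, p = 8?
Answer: 1/6281 ≈ 0.00015921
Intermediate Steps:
V = 6241
k(R, w) = 0 (k(R, w) = -⅘ + (⅕)*4 = -⅘ + ⅘ = 0)
n = 0 (n = -4*0 = 0)
C(F) = 40 (C(F) = 40 - 5*0 = 40 + 0 = 40)
1/(C(k(-4 + 4, p)) + V) = 1/(40 + 6241) = 1/6281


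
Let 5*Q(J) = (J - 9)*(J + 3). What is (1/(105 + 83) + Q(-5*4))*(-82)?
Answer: -3800249/470 ≈ -8085.6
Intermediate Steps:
Q(J) = (-9 + J)*(3 + J)/5 (Q(J) = ((J - 9)*(J + 3))/5 = ((-9 + J)*(3 + J))/5 = (-9 + J)*(3 + J)/5)
(1/(105 + 83) + Q(-5*4))*(-82) = (1/(105 + 83) + (-27/5 - (-6)*4 + (-5*4)**2/5))*(-82) = (1/188 + (-27/5 - 6/5*(-20) + (1/5)*(-20)**2))*(-82) = (1/188 + (-27/5 + 24 + (1/5)*400))*(-82) = (1/188 + (-27/5 + 24 + 80))*(-82) = (1/188 + 493/5)*(-82) = (92689/940)*(-82) = -3800249/470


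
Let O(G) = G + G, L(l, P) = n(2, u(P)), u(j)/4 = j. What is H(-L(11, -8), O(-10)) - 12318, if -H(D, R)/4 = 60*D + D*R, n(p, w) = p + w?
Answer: -17118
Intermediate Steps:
u(j) = 4*j
L(l, P) = 2 + 4*P
O(G) = 2*G
H(D, R) = -240*D - 4*D*R (H(D, R) = -4*(60*D + D*R) = -240*D - 4*D*R)
H(-L(11, -8), O(-10)) - 12318 = -4*(-(2 + 4*(-8)))*(60 + 2*(-10)) - 12318 = -4*(-(2 - 32))*(60 - 20) - 12318 = -4*(-1*(-30))*40 - 12318 = -4*30*40 - 12318 = -4800 - 12318 = -17118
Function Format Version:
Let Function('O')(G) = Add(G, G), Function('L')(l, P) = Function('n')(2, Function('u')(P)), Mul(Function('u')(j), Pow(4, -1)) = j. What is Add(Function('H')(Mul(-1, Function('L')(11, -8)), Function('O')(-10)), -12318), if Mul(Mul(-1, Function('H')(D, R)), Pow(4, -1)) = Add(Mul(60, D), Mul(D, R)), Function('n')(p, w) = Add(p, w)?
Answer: -17118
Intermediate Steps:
Function('u')(j) = Mul(4, j)
Function('L')(l, P) = Add(2, Mul(4, P))
Function('O')(G) = Mul(2, G)
Function('H')(D, R) = Add(Mul(-240, D), Mul(-4, D, R)) (Function('H')(D, R) = Mul(-4, Add(Mul(60, D), Mul(D, R))) = Add(Mul(-240, D), Mul(-4, D, R)))
Add(Function('H')(Mul(-1, Function('L')(11, -8)), Function('O')(-10)), -12318) = Add(Mul(-4, Mul(-1, Add(2, Mul(4, -8))), Add(60, Mul(2, -10))), -12318) = Add(Mul(-4, Mul(-1, Add(2, -32)), Add(60, -20)), -12318) = Add(Mul(-4, Mul(-1, -30), 40), -12318) = Add(Mul(-4, 30, 40), -12318) = Add(-4800, -12318) = -17118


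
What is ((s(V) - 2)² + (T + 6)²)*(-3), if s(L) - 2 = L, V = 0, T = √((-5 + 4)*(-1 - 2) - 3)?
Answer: -108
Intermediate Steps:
T = 0 (T = √(-1*(-3) - 3) = √(3 - 3) = √0 = 0)
s(L) = 2 + L
((s(V) - 2)² + (T + 6)²)*(-3) = (((2 + 0) - 2)² + (0 + 6)²)*(-3) = ((2 - 2)² + 6²)*(-3) = (0² + 36)*(-3) = (0 + 36)*(-3) = 36*(-3) = -108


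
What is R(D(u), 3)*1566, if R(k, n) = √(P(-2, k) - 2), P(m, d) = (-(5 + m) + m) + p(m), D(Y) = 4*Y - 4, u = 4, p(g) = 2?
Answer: 1566*I*√5 ≈ 3501.7*I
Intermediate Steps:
D(Y) = -4 + 4*Y
P(m, d) = -3 (P(m, d) = (-(5 + m) + m) + 2 = ((-5 - m) + m) + 2 = -5 + 2 = -3)
R(k, n) = I*√5 (R(k, n) = √(-3 - 2) = √(-5) = I*√5)
R(D(u), 3)*1566 = (I*√5)*1566 = 1566*I*√5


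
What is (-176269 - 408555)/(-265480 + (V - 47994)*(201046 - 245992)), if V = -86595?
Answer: -292412/3024485857 ≈ -9.6682e-5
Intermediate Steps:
(-176269 - 408555)/(-265480 + (V - 47994)*(201046 - 245992)) = (-176269 - 408555)/(-265480 + (-86595 - 47994)*(201046 - 245992)) = -584824/(-265480 - 134589*(-44946)) = -584824/(-265480 + 6049237194) = -584824/6048971714 = -584824*1/6048971714 = -292412/3024485857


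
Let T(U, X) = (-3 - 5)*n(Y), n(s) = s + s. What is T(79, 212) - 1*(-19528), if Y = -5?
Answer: 19608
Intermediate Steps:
n(s) = 2*s
T(U, X) = 80 (T(U, X) = (-3 - 5)*(2*(-5)) = -8*(-10) = 80)
T(79, 212) - 1*(-19528) = 80 - 1*(-19528) = 80 + 19528 = 19608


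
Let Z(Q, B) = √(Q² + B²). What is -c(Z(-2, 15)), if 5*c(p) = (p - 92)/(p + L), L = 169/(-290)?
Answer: -983332/6410113 + 512546*√229/6410113 ≈ 1.0566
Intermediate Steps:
L = -169/290 (L = 169*(-1/290) = -169/290 ≈ -0.58276)
Z(Q, B) = √(B² + Q²)
c(p) = (-92 + p)/(5*(-169/290 + p)) (c(p) = ((p - 92)/(p - 169/290))/5 = ((-92 + p)/(-169/290 + p))/5 = (-92 + p)/(5*(-169/290 + p)))
-c(Z(-2, 15)) = -58*(-92 + √(15² + (-2)²))/(-169 + 290*√(15² + (-2)²)) = -58*(-92 + √(225 + 4))/(-169 + 290*√(225 + 4)) = -58*(-92 + √229)/(-169 + 290*√229)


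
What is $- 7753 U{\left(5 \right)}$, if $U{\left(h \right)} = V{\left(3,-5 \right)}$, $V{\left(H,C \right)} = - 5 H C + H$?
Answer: $-604734$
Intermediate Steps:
$V{\left(H,C \right)} = H - 5 C H$ ($V{\left(H,C \right)} = - 5 C H + H = H - 5 C H$)
$U{\left(h \right)} = 78$ ($U{\left(h \right)} = 3 \left(1 - -25\right) = 3 \left(1 + 25\right) = 3 \cdot 26 = 78$)
$- 7753 U{\left(5 \right)} = \left(-7753\right) 78 = -604734$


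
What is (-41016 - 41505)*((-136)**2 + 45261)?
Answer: -5261291397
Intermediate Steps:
(-41016 - 41505)*((-136)**2 + 45261) = -82521*(18496 + 45261) = -82521*63757 = -5261291397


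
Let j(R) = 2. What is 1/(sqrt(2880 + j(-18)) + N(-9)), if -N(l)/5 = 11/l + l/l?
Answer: -45/116671 + 81*sqrt(2882)/233342 ≈ 0.018250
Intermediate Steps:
N(l) = -5 - 55/l (N(l) = -5*(11/l + l/l) = -5*(11/l + 1) = -5*(1 + 11/l) = -5 - 55/l)
1/(sqrt(2880 + j(-18)) + N(-9)) = 1/(sqrt(2880 + 2) + (-5 - 55/(-9))) = 1/(sqrt(2882) + (-5 - 55*(-1/9))) = 1/(sqrt(2882) + (-5 + 55/9)) = 1/(sqrt(2882) + 10/9) = 1/(10/9 + sqrt(2882))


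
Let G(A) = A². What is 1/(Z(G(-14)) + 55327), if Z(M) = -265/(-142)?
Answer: 142/7856699 ≈ 1.8074e-5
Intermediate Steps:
Z(M) = 265/142 (Z(M) = -265*(-1/142) = 265/142)
1/(Z(G(-14)) + 55327) = 1/(265/142 + 55327) = 1/(7856699/142) = 142/7856699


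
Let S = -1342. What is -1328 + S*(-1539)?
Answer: 2064010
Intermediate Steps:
-1328 + S*(-1539) = -1328 - 1342*(-1539) = -1328 + 2065338 = 2064010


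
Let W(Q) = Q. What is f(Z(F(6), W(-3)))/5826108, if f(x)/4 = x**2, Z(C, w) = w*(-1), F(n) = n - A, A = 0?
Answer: 3/485509 ≈ 6.1791e-6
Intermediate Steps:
F(n) = n (F(n) = n - 1*0 = n + 0 = n)
Z(C, w) = -w
f(x) = 4*x**2
f(Z(F(6), W(-3)))/5826108 = (4*(-1*(-3))**2)/5826108 = (4*3**2)*(1/5826108) = (4*9)*(1/5826108) = 36*(1/5826108) = 3/485509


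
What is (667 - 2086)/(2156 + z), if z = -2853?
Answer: 1419/697 ≈ 2.0359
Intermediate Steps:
(667 - 2086)/(2156 + z) = (667 - 2086)/(2156 - 2853) = -1419/(-697) = -1419*(-1/697) = 1419/697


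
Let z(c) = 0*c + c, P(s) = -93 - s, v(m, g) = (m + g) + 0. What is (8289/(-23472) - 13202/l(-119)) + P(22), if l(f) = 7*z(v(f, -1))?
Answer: -3897779/39120 ≈ -99.636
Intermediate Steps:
v(m, g) = g + m (v(m, g) = (g + m) + 0 = g + m)
z(c) = c (z(c) = 0 + c = c)
l(f) = -7 + 7*f (l(f) = 7*(-1 + f) = -7 + 7*f)
(8289/(-23472) - 13202/l(-119)) + P(22) = (8289/(-23472) - 13202/(-7 + 7*(-119))) + (-93 - 1*22) = (8289*(-1/23472) - 13202/(-7 - 833)) + (-93 - 22) = (-921/2608 - 13202/(-840)) - 115 = (-921/2608 - 13202*(-1/840)) - 115 = (-921/2608 + 943/60) - 115 = 601021/39120 - 115 = -3897779/39120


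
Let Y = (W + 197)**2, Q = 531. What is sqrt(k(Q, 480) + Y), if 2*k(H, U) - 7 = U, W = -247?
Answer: sqrt(10974)/2 ≈ 52.378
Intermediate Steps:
k(H, U) = 7/2 + U/2
Y = 2500 (Y = (-247 + 197)**2 = (-50)**2 = 2500)
sqrt(k(Q, 480) + Y) = sqrt((7/2 + (1/2)*480) + 2500) = sqrt((7/2 + 240) + 2500) = sqrt(487/2 + 2500) = sqrt(5487/2) = sqrt(10974)/2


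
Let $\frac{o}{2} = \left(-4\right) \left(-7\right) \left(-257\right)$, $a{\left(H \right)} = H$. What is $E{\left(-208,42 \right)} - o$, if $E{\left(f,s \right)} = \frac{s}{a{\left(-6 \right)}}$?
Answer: $14385$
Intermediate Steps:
$E{\left(f,s \right)} = - \frac{s}{6}$ ($E{\left(f,s \right)} = \frac{s}{-6} = s \left(- \frac{1}{6}\right) = - \frac{s}{6}$)
$o = -14392$ ($o = 2 \left(-4\right) \left(-7\right) \left(-257\right) = 2 \cdot 28 \left(-257\right) = 2 \left(-7196\right) = -14392$)
$E{\left(-208,42 \right)} - o = \left(- \frac{1}{6}\right) 42 - -14392 = -7 + 14392 = 14385$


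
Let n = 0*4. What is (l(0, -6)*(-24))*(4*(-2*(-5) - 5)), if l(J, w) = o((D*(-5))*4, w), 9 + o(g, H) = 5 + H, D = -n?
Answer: 4800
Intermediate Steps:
n = 0
D = 0 (D = -1*0 = 0)
o(g, H) = -4 + H (o(g, H) = -9 + (5 + H) = -4 + H)
l(J, w) = -4 + w
(l(0, -6)*(-24))*(4*(-2*(-5) - 5)) = ((-4 - 6)*(-24))*(4*(-2*(-5) - 5)) = (-10*(-24))*(4*(10 - 5)) = 240*(4*5) = 240*20 = 4800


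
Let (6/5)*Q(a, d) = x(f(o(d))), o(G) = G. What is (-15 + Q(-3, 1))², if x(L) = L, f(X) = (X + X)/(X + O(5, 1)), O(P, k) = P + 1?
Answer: 96100/441 ≈ 217.91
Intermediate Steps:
O(P, k) = 1 + P
f(X) = 2*X/(6 + X) (f(X) = (X + X)/(X + (1 + 5)) = (2*X)/(X + 6) = (2*X)/(6 + X) = 2*X/(6 + X))
Q(a, d) = 5*d/(3*(6 + d)) (Q(a, d) = 5*(2*d/(6 + d))/6 = 5*d/(3*(6 + d)))
(-15 + Q(-3, 1))² = (-15 + (5/3)*1/(6 + 1))² = (-15 + (5/3)*1/7)² = (-15 + (5/3)*1*(⅐))² = (-15 + 5/21)² = (-310/21)² = 96100/441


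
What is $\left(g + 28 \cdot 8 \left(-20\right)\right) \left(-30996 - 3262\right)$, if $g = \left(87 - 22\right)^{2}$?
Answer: $8735790$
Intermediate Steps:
$g = 4225$ ($g = \left(87 + \left(-45 + 23\right)\right)^{2} = \left(87 - 22\right)^{2} = 65^{2} = 4225$)
$\left(g + 28 \cdot 8 \left(-20\right)\right) \left(-30996 - 3262\right) = \left(4225 + 28 \cdot 8 \left(-20\right)\right) \left(-30996 - 3262\right) = \left(4225 + 224 \left(-20\right)\right) \left(-34258\right) = \left(4225 - 4480\right) \left(-34258\right) = \left(-255\right) \left(-34258\right) = 8735790$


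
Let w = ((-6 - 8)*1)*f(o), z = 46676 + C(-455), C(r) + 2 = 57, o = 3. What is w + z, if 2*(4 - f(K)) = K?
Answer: 46696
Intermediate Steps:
f(K) = 4 - K/2
C(r) = 55 (C(r) = -2 + 57 = 55)
z = 46731 (z = 46676 + 55 = 46731)
w = -35 (w = ((-6 - 8)*1)*(4 - ½*3) = (-14*1)*(4 - 3/2) = -14*5/2 = -35)
w + z = -35 + 46731 = 46696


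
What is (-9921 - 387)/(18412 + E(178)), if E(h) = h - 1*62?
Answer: -859/1544 ≈ -0.55635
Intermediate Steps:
E(h) = -62 + h (E(h) = h - 62 = -62 + h)
(-9921 - 387)/(18412 + E(178)) = (-9921 - 387)/(18412 + (-62 + 178)) = -10308/(18412 + 116) = -10308/18528 = -10308*1/18528 = -859/1544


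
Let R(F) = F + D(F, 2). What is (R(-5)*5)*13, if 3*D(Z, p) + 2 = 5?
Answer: -260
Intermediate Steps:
D(Z, p) = 1 (D(Z, p) = -2/3 + (1/3)*5 = -2/3 + 5/3 = 1)
R(F) = 1 + F (R(F) = F + 1 = 1 + F)
(R(-5)*5)*13 = ((1 - 5)*5)*13 = -4*5*13 = -20*13 = -260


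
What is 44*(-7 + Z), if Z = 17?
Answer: 440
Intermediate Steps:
44*(-7 + Z) = 44*(-7 + 17) = 44*10 = 440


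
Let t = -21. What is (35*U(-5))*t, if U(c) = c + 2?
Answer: 2205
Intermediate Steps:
U(c) = 2 + c
(35*U(-5))*t = (35*(2 - 5))*(-21) = (35*(-3))*(-21) = -105*(-21) = 2205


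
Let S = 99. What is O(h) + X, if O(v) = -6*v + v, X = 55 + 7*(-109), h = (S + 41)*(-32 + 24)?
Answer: 4892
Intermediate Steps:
h = -1120 (h = (99 + 41)*(-32 + 24) = 140*(-8) = -1120)
X = -708 (X = 55 - 763 = -708)
O(v) = -5*v
O(h) + X = -5*(-1120) - 708 = 5600 - 708 = 4892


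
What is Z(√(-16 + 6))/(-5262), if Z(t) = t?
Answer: -I*√10/5262 ≈ -0.00060096*I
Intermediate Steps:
Z(√(-16 + 6))/(-5262) = √(-16 + 6)/(-5262) = √(-10)*(-1/5262) = (I*√10)*(-1/5262) = -I*√10/5262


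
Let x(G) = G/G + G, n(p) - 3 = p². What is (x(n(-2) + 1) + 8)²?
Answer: 289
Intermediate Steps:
n(p) = 3 + p²
x(G) = 1 + G
(x(n(-2) + 1) + 8)² = ((1 + ((3 + (-2)²) + 1)) + 8)² = ((1 + ((3 + 4) + 1)) + 8)² = ((1 + (7 + 1)) + 8)² = ((1 + 8) + 8)² = (9 + 8)² = 17² = 289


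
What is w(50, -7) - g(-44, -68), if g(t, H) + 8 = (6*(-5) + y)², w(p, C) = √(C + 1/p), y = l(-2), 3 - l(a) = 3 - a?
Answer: -1016 + I*√698/10 ≈ -1016.0 + 2.642*I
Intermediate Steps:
l(a) = a (l(a) = 3 - (3 - a) = 3 + (-3 + a) = a)
y = -2
g(t, H) = 1016 (g(t, H) = -8 + (6*(-5) - 2)² = -8 + (-30 - 2)² = -8 + (-32)² = -8 + 1024 = 1016)
w(50, -7) - g(-44, -68) = √(-7 + 1/50) - 1*1016 = √(-7 + 1/50) - 1016 = √(-349/50) - 1016 = I*√698/10 - 1016 = -1016 + I*√698/10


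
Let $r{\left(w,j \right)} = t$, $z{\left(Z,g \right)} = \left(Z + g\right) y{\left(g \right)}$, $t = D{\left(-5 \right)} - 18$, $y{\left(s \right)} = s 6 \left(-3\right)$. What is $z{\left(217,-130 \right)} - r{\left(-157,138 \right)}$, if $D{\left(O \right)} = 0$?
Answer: $203598$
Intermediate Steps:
$y{\left(s \right)} = - 18 s$ ($y{\left(s \right)} = 6 s \left(-3\right) = - 18 s$)
$t = -18$ ($t = 0 - 18 = -18$)
$z{\left(Z,g \right)} = - 18 g \left(Z + g\right)$ ($z{\left(Z,g \right)} = \left(Z + g\right) \left(- 18 g\right) = - 18 g \left(Z + g\right)$)
$r{\left(w,j \right)} = -18$
$z{\left(217,-130 \right)} - r{\left(-157,138 \right)} = \left(-18\right) \left(-130\right) \left(217 - 130\right) - -18 = \left(-18\right) \left(-130\right) 87 + 18 = 203580 + 18 = 203598$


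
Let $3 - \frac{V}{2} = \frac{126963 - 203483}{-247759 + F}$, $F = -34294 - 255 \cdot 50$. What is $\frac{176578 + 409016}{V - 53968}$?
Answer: $- \frac{28772477997}{2651385421} \approx -10.852$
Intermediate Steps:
$F = -47044$ ($F = -34294 - 12750 = -47044$)
$V = \frac{1615778}{294803}$ ($V = 6 - 2 \frac{126963 - 203483}{-247759 - 47044} = 6 - 2 \left(- \frac{76520}{-294803}\right) = 6 - 2 \left(\left(-76520\right) \left(- \frac{1}{294803}\right)\right) = 6 - \frac{153040}{294803} = \frac{1615778}{294803} \approx 5.4809$)
$\frac{176578 + 409016}{V - 53968} = \frac{176578 + 409016}{\frac{1615778}{294803} - 53968} = \frac{585594}{- \frac{15908312526}{294803}} = 585594 \left(- \frac{294803}{15908312526}\right) = - \frac{28772477997}{2651385421}$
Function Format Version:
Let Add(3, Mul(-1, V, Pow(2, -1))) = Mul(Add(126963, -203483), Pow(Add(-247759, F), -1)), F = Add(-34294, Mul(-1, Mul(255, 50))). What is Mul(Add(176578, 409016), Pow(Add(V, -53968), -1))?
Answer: Rational(-28772477997, 2651385421) ≈ -10.852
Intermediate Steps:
F = -47044 (F = Add(-34294, Mul(-1, 12750)) = Add(-34294, -12750) = -47044)
V = Rational(1615778, 294803) (V = Add(6, Mul(-2, Mul(Add(126963, -203483), Pow(Add(-247759, -47044), -1)))) = Add(6, Mul(-2, Mul(-76520, Pow(-294803, -1)))) = Add(6, Mul(-2, Mul(-76520, Rational(-1, 294803)))) = Add(6, Mul(-2, Rational(76520, 294803))) = Add(6, Rational(-153040, 294803)) = Rational(1615778, 294803) ≈ 5.4809)
Mul(Add(176578, 409016), Pow(Add(V, -53968), -1)) = Mul(Add(176578, 409016), Pow(Add(Rational(1615778, 294803), -53968), -1)) = Mul(585594, Pow(Rational(-15908312526, 294803), -1)) = Mul(585594, Rational(-294803, 15908312526)) = Rational(-28772477997, 2651385421)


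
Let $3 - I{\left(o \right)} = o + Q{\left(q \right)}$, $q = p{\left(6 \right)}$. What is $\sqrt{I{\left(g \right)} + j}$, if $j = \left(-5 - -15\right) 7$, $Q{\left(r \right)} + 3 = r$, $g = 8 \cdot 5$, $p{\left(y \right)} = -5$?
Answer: $\sqrt{41} \approx 6.4031$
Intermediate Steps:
$g = 40$
$q = -5$
$Q{\left(r \right)} = -3 + r$
$j = 70$ ($j = \left(-5 + 15\right) 7 = 10 \cdot 7 = 70$)
$I{\left(o \right)} = 11 - o$ ($I{\left(o \right)} = 3 - \left(o - 8\right) = 3 - \left(-8 + o\right) = 11 - o$)
$\sqrt{I{\left(g \right)} + j} = \sqrt{\left(11 - 40\right) + 70} = \sqrt{-29 + 70} = \sqrt{41}$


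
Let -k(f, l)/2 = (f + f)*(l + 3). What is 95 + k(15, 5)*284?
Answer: -136225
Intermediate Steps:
k(f, l) = -4*f*(3 + l) (k(f, l) = -2*(f + f)*(l + 3) = -2*2*f*(3 + l) = -4*f*(3 + l))
95 + k(15, 5)*284 = 95 - 4*15*(3 + 5)*284 = 95 - 4*15*8*284 = 95 - 480*284 = 95 - 136320 = -136225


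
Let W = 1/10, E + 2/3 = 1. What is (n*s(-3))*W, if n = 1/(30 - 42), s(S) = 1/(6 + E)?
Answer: -1/760 ≈ -0.0013158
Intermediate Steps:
E = ⅓ (E = -⅔ + 1 = ⅓ ≈ 0.33333)
s(S) = 3/19 (s(S) = 1/(6 + ⅓) = 1/(19/3) = 3/19)
W = ⅒ ≈ 0.10000
n = -1/12 (n = 1/(-12) = -1/12 ≈ -0.083333)
(n*s(-3))*W = -1/12*3/19*(⅒) = -1/76*⅒ = -1/760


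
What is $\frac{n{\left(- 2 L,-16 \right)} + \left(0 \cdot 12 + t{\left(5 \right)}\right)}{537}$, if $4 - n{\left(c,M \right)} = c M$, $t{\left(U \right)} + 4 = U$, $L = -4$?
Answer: $\frac{133}{537} \approx 0.24767$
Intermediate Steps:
$t{\left(U \right)} = -4 + U$
$n{\left(c,M \right)} = 4 - M c$ ($n{\left(c,M \right)} = 4 - c M = 4 - M c$)
$\frac{n{\left(- 2 L,-16 \right)} + \left(0 \cdot 12 + t{\left(5 \right)}\right)}{537} = \frac{\left(4 - - 16 \left(\left(-2\right) \left(-4\right)\right)\right) + \left(0 \cdot 12 + \left(-4 + 5\right)\right)}{537} = \left(\left(4 - \left(-16\right) 8\right) + \left(0 + 1\right)\right) \frac{1}{537} = \left(\left(4 + 128\right) + 1\right) \frac{1}{537} = \left(132 + 1\right) \frac{1}{537} = 133 \cdot \frac{1}{537} = \frac{133}{537}$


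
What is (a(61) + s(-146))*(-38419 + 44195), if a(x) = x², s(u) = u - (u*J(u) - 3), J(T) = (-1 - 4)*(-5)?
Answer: 41748928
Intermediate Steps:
J(T) = 25 (J(T) = -5*(-5) = 25)
s(u) = 3 - 24*u (s(u) = u - (u*25 - 3) = u - (25*u - 3) = u - (-3 + 25*u) = u + (3 - 25*u) = 3 - 24*u)
(a(61) + s(-146))*(-38419 + 44195) = (61² + (3 - 24*(-146)))*(-38419 + 44195) = (3721 + (3 + 3504))*5776 = (3721 + 3507)*5776 = 7228*5776 = 41748928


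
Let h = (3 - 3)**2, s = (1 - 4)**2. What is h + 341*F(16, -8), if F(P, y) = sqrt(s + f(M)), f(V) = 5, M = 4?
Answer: 341*sqrt(14) ≈ 1275.9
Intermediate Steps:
s = 9 (s = (-3)**2 = 9)
h = 0 (h = 0**2 = 0)
F(P, y) = sqrt(14) (F(P, y) = sqrt(9 + 5) = sqrt(14))
h + 341*F(16, -8) = 0 + 341*sqrt(14) = 341*sqrt(14)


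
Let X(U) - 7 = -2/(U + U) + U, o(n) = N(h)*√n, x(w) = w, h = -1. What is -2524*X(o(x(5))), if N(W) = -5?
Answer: -17668 + 312976*√5/25 ≈ 10325.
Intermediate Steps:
o(n) = -5*√n
X(U) = 7 + U - 1/U (X(U) = 7 + (-2/(U + U) + U) = 7 + (-2*1/(2*U) + U) = 7 + (-1/U + U) = 7 + (U - 1/U) = 7 + U - 1/U)
-2524*X(o(x(5))) = -2524*(7 - 5*√5 - 1/((-5*√5))) = -2524*(7 - 5*√5 - (-1)*√5/25) = -2524*(7 - 5*√5 + √5/25) = -2524*(7 - 124*√5/25) = -17668 + 312976*√5/25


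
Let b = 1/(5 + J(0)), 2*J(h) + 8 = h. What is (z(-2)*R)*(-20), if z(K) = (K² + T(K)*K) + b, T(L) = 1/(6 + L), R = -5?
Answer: 450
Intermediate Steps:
J(h) = -4 + h/2
b = 1 (b = 1/(5 + (-4 + (½)*0)) = 1/(5 + (-4 + 0)) = 1/(5 - 4) = 1/1 = 1)
z(K) = 1 + K² + K/(6 + K) (z(K) = (K² + K/(6 + K)) + 1 = 1 + K² + K/(6 + K))
(z(-2)*R)*(-20) = (((-2 + (1 + (-2)²)*(6 - 2))/(6 - 2))*(-5))*(-20) = (((-2 + (1 + 4)*4)/4)*(-5))*(-20) = (((-2 + 5*4)/4)*(-5))*(-20) = (((-2 + 20)/4)*(-5))*(-20) = (((¼)*18)*(-5))*(-20) = ((9/2)*(-5))*(-20) = -45/2*(-20) = 450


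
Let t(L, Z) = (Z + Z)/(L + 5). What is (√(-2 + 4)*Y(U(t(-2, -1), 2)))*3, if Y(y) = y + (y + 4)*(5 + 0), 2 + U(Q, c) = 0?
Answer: 24*√2 ≈ 33.941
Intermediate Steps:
t(L, Z) = 2*Z/(5 + L) (t(L, Z) = (2*Z)/(5 + L) = 2*Z/(5 + L))
U(Q, c) = -2 (U(Q, c) = -2 + 0 = -2)
Y(y) = 20 + 6*y (Y(y) = y + (4 + y)*5 = y + (20 + 5*y) = 20 + 6*y)
(√(-2 + 4)*Y(U(t(-2, -1), 2)))*3 = (√(-2 + 4)*(20 + 6*(-2)))*3 = (√2*(20 - 12))*3 = (√2*8)*3 = (8*√2)*3 = 24*√2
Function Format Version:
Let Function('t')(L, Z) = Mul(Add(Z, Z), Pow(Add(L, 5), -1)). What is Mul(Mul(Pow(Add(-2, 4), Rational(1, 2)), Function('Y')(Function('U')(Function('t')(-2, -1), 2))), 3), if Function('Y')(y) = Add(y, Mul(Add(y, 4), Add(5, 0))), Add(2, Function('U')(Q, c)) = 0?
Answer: Mul(24, Pow(2, Rational(1, 2))) ≈ 33.941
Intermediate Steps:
Function('t')(L, Z) = Mul(2, Z, Pow(Add(5, L), -1)) (Function('t')(L, Z) = Mul(Mul(2, Z), Pow(Add(5, L), -1)) = Mul(2, Z, Pow(Add(5, L), -1)))
Function('U')(Q, c) = -2 (Function('U')(Q, c) = Add(-2, 0) = -2)
Function('Y')(y) = Add(20, Mul(6, y)) (Function('Y')(y) = Add(y, Mul(Add(4, y), 5)) = Add(y, Add(20, Mul(5, y))) = Add(20, Mul(6, y)))
Mul(Mul(Pow(Add(-2, 4), Rational(1, 2)), Function('Y')(Function('U')(Function('t')(-2, -1), 2))), 3) = Mul(Mul(Pow(Add(-2, 4), Rational(1, 2)), Add(20, Mul(6, -2))), 3) = Mul(Mul(Pow(2, Rational(1, 2)), Add(20, -12)), 3) = Mul(Mul(Pow(2, Rational(1, 2)), 8), 3) = Mul(Mul(8, Pow(2, Rational(1, 2))), 3) = Mul(24, Pow(2, Rational(1, 2)))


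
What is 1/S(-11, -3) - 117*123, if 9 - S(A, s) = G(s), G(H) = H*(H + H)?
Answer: -129520/9 ≈ -14391.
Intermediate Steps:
G(H) = 2*H**2 (G(H) = H*(2*H) = 2*H**2)
S(A, s) = 9 - 2*s**2
1/S(-11, -3) - 117*123 = 1/(9 - 2*(-3)**2) - 117*123 = 1/(9 - 2*9) - 14391 = 1/(9 - 18) - 14391 = 1/(-9) - 14391 = -1/9 - 14391 = -129520/9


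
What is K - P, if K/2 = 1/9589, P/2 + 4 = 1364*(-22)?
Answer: 575570138/9589 ≈ 60024.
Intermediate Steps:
P = -60024 (P = -8 + 2*(1364*(-22)) = -8 + 2*(-30008) = -8 - 60016 = -60024)
K = 2/9589 ≈ 0.00020857
K - P = 2/9589 - 1*(-60024) = 2/9589 + 60024 = 575570138/9589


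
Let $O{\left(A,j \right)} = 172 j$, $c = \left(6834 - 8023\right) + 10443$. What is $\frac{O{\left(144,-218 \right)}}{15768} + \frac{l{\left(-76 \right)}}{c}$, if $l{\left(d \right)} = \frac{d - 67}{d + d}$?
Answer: $- \frac{6592489843}{2772424368} \approx -2.3779$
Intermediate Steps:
$l{\left(d \right)} = \frac{-67 + d}{2 d}$
$c = 9254$ ($c = -1189 + 10443 = 9254$)
$\frac{O{\left(144,-218 \right)}}{15768} + \frac{l{\left(-76 \right)}}{c} = \frac{172 \left(-218\right)}{15768} + \frac{\frac{1}{2} \frac{1}{-76} \left(-67 - 76\right)}{9254} = \left(-37496\right) \frac{1}{15768} + \frac{1}{2} \left(- \frac{1}{76}\right) \left(-143\right) \frac{1}{9254} = - \frac{4687}{1971} + \frac{143}{152} \cdot \frac{1}{9254} = - \frac{4687}{1971} + \frac{143}{1406608} = - \frac{6592489843}{2772424368}$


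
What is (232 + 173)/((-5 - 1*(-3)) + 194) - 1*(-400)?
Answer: 25735/64 ≈ 402.11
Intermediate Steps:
(232 + 173)/((-5 - 1*(-3)) + 194) - 1*(-400) = 405/((-5 + 3) + 194) + 400 = 405/(-2 + 194) + 400 = 405/192 + 400 = 405*(1/192) + 400 = 135/64 + 400 = 25735/64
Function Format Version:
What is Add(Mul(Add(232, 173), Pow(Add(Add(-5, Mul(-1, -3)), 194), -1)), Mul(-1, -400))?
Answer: Rational(25735, 64) ≈ 402.11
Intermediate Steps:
Add(Mul(Add(232, 173), Pow(Add(Add(-5, Mul(-1, -3)), 194), -1)), Mul(-1, -400)) = Add(Mul(405, Pow(Add(Add(-5, 3), 194), -1)), 400) = Add(Mul(405, Pow(Add(-2, 194), -1)), 400) = Add(Mul(405, Pow(192, -1)), 400) = Add(Mul(405, Rational(1, 192)), 400) = Add(Rational(135, 64), 400) = Rational(25735, 64)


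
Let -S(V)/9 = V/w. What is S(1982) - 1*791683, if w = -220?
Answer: -87076211/110 ≈ -7.9160e+5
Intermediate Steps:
S(V) = 9*V/220 (S(V) = -9*V/(-220) = -9*V*(-1)/220 = -(-9)*V/220 = 9*V/220)
S(1982) - 1*791683 = (9/220)*1982 - 1*791683 = 8919/110 - 791683 = -87076211/110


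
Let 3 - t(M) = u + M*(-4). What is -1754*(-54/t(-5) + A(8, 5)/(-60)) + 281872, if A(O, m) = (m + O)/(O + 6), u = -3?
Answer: 16508023/60 ≈ 2.7513e+5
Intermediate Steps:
A(O, m) = (O + m)/(6 + O)
t(M) = 6 + 4*M (t(M) = 3 - (-3 + M*(-4)) = 3 - (-3 - 4*M) = 3 + (3 + 4*M) = 6 + 4*M)
-1754*(-54/t(-5) + A(8, 5)/(-60)) + 281872 = -1754*(-54/(6 + 4*(-5)) + ((8 + 5)/(6 + 8))/(-60)) + 281872 = -1754*(-54/(6 - 20) + (13/14)*(-1/60)) + 281872 = -1754*(-54/(-14) + ((1/14)*13)*(-1/60)) + 281872 = -1754*(-54*(-1/14) + (13/14)*(-1/60)) + 281872 = -1754*(27/7 - 13/840) + 281872 = -1754*461/120 + 281872 = -404297/60 + 281872 = 16508023/60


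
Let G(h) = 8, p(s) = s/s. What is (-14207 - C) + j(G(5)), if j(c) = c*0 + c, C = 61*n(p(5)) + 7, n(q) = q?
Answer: -14267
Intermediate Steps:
p(s) = 1
C = 68 (C = 61*1 + 7 = 61 + 7 = 68)
j(c) = c (j(c) = 0 + c = c)
(-14207 - C) + j(G(5)) = (-14207 - 1*68) + 8 = (-14207 - 68) + 8 = -14275 + 8 = -14267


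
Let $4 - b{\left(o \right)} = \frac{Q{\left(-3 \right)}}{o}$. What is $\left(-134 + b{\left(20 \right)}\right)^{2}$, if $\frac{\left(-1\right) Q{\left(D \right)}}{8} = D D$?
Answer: $\frac{399424}{25} \approx 15977.0$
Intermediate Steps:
$Q{\left(D \right)} = - 8 D^{2}$ ($Q{\left(D \right)} = - 8 D D = - 8 D^{2}$)
$b{\left(o \right)} = 4 + \frac{72}{o}$ ($b{\left(o \right)} = 4 - \frac{\left(-8\right) \left(-3\right)^{2}}{o} = 4 - \frac{\left(-8\right) 9}{o} = 4 - - \frac{72}{o} = 4 + \frac{72}{o}$)
$\left(-134 + b{\left(20 \right)}\right)^{2} = \left(-134 + \left(4 + \frac{72}{20}\right)\right)^{2} = \left(-134 + \left(4 + 72 \cdot \frac{1}{20}\right)\right)^{2} = \left(-134 + \left(4 + \frac{18}{5}\right)\right)^{2} = \left(-134 + \frac{38}{5}\right)^{2} = \left(- \frac{632}{5}\right)^{2} = \frac{399424}{25}$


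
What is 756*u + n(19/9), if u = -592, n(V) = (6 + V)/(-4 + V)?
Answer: -7608457/17 ≈ -4.4756e+5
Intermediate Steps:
n(V) = (6 + V)/(-4 + V)
756*u + n(19/9) = 756*(-592) + (6 + 19/9)/(-4 + 19/9) = -447552 + (6 + 19*(⅑))/(-4 + 19*(⅑)) = -447552 + (6 + 19/9)/(-4 + 19/9) = -447552 + (73/9)/(-17/9) = -447552 - 9/17*73/9 = -447552 - 73/17 = -7608457/17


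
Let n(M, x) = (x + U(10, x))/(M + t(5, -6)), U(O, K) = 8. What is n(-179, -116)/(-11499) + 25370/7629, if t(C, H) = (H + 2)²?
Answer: 15850368586/4766438991 ≈ 3.3254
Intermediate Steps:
t(C, H) = (2 + H)²
n(M, x) = (8 + x)/(16 + M) (n(M, x) = (x + 8)/(M + (2 - 6)²) = (8 + x)/(M + (-4)²) = (8 + x)/(M + 16) = (8 + x)/(16 + M))
n(-179, -116)/(-11499) + 25370/7629 = ((8 - 116)/(16 - 179))/(-11499) + 25370/7629 = (-108/(-163))*(-1/11499) + 25370*(1/7629) = -1/163*(-108)*(-1/11499) + 25370/7629 = (108/163)*(-1/11499) + 25370/7629 = -36/624779 + 25370/7629 = 15850368586/4766438991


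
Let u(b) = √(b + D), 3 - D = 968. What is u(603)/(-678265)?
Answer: -I*√362/678265 ≈ -2.8051e-5*I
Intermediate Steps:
D = -965 (D = 3 - 1*968 = 3 - 968 = -965)
u(b) = √(-965 + b) (u(b) = √(b - 965) = √(-965 + b))
u(603)/(-678265) = √(-965 + 603)/(-678265) = √(-362)*(-1/678265) = (I*√362)*(-1/678265) = -I*√362/678265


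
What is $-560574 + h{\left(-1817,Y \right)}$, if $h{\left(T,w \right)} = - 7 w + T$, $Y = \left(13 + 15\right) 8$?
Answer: $-563959$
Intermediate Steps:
$Y = 224$ ($Y = 28 \cdot 8 = 224$)
$h{\left(T,w \right)} = T - 7 w$
$-560574 + h{\left(-1817,Y \right)} = -560574 - 3385 = -563959$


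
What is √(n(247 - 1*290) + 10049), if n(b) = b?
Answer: √10006 ≈ 100.03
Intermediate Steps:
√(n(247 - 1*290) + 10049) = √((247 - 1*290) + 10049) = √((247 - 290) + 10049) = √(-43 + 10049) = √10006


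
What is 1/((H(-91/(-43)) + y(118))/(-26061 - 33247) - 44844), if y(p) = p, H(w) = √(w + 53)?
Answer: -678264952286908/30416114869839236833 + 29654*√101910/152080574349196184165 ≈ -2.2300e-5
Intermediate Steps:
H(w) = √(53 + w)
1/((H(-91/(-43)) + y(118))/(-26061 - 33247) - 44844) = 1/((√(53 - 91/(-43)) + 118)/(-26061 - 33247) - 44844) = 1/((√(53 - 91*(-1/43)) + 118)/(-59308) - 44844) = 1/((√(53 + 91/43) + 118)*(-1/59308) - 44844) = 1/((√(2370/43) + 118)*(-1/59308) - 44844) = 1/((√101910/43 + 118)*(-1/59308) - 44844) = 1/((118 + √101910/43)*(-1/59308) - 44844) = 1/((-59/29654 - √101910/2550244) - 44844) = 1/(-1329804035/29654 - √101910/2550244)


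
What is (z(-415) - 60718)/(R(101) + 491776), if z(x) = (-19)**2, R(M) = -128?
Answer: -60357/491648 ≈ -0.12276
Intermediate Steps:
z(x) = 361
(z(-415) - 60718)/(R(101) + 491776) = (361 - 60718)/(-128 + 491776) = -60357/491648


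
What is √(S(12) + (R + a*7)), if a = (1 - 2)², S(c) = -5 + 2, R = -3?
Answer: 1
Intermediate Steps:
S(c) = -3
a = 1 (a = (-1)² = 1)
√(S(12) + (R + a*7)) = √(-3 + (-3 + 1*7)) = √(-3 + (-3 + 7)) = √(-3 + 4) = √1 = 1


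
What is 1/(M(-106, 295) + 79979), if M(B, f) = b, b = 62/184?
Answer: 92/7358099 ≈ 1.2503e-5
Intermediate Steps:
b = 31/92 (b = 62*(1/184) = 31/92 ≈ 0.33696)
M(B, f) = 31/92
1/(M(-106, 295) + 79979) = 1/(31/92 + 79979) = 1/(7358099/92) = 92/7358099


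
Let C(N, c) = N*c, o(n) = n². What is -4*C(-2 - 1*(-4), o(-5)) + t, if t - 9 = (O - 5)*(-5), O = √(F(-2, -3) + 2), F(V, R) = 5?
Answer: -166 - 5*√7 ≈ -179.23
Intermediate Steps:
O = √7 (O = √(5 + 2) = √7 ≈ 2.6458)
t = 34 - 5*√7 (t = 9 + (√7 - 5)*(-5) = 9 + (-5 + √7)*(-5) = 9 + (25 - 5*√7) = 34 - 5*√7 ≈ 20.771)
-4*C(-2 - 1*(-4), o(-5)) + t = -4*(-2 - 1*(-4))*(-5)² + (34 - 5*√7) = -4*(-2 + 4)*25 + (34 - 5*√7) = -8*25 + (34 - 5*√7) = -4*50 + (34 - 5*√7) = -200 + (34 - 5*√7) = -166 - 5*√7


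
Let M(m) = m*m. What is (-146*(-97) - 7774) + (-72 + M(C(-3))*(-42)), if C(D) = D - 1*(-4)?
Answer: 6274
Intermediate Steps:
C(D) = 4 + D (C(D) = D + 4 = 4 + D)
M(m) = m²
(-146*(-97) - 7774) + (-72 + M(C(-3))*(-42)) = (-146*(-97) - 7774) + (-72 + (4 - 3)²*(-42)) = (14162 - 7774) + (-72 + 1²*(-42)) = 6388 + (-72 + 1*(-42)) = 6388 + (-72 - 42) = 6388 - 114 = 6274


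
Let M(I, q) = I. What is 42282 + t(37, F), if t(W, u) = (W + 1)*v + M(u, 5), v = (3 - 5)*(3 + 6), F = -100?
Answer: 41498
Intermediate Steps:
v = -18 (v = -2*9 = -18)
t(W, u) = -18 + u - 18*W (t(W, u) = (W + 1)*(-18) + u = (1 + W)*(-18) + u = (-18 - 18*W) + u = -18 + u - 18*W)
42282 + t(37, F) = 42282 + (-18 - 100 - 18*37) = 42282 + (-18 - 100 - 666) = 42282 - 784 = 41498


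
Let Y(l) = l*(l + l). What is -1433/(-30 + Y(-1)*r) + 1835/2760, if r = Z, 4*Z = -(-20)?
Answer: 199589/2760 ≈ 72.315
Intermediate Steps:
Z = 5 (Z = (-(-20))/4 = (-4*(-5))/4 = (¼)*20 = 5)
r = 5
Y(l) = 2*l² (Y(l) = l*(2*l) = 2*l²)
-1433/(-30 + Y(-1)*r) + 1835/2760 = -1433/(-30 + (2*(-1)²)*5) + 1835/2760 = -1433/(-30 + (2*1)*5) + 1835*(1/2760) = -1433/(-30 + 2*5) + 367/552 = -1433/(-30 + 10) + 367/552 = -1433/(-20) + 367/552 = -1433*(-1/20) + 367/552 = 1433/20 + 367/552 = 199589/2760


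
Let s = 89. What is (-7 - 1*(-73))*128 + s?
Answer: 8537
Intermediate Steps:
(-7 - 1*(-73))*128 + s = (-7 - 1*(-73))*128 + 89 = (-7 + 73)*128 + 89 = 66*128 + 89 = 8448 + 89 = 8537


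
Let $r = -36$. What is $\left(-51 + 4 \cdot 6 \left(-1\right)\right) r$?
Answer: $2700$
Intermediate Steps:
$\left(-51 + 4 \cdot 6 \left(-1\right)\right) r = \left(-51 + 4 \cdot 6 \left(-1\right)\right) \left(-36\right) = \left(-51 + 24 \left(-1\right)\right) \left(-36\right) = \left(-51 - 24\right) \left(-36\right) = \left(-75\right) \left(-36\right) = 2700$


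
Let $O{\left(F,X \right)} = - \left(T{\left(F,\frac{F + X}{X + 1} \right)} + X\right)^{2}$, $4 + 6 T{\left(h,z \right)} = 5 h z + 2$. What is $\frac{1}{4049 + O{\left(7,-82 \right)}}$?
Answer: $- \frac{26244}{49064413} \approx -0.00053489$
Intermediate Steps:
$T{\left(h,z \right)} = - \frac{1}{3} + \frac{5 h z}{6}$ ($T{\left(h,z \right)} = - \frac{2}{3} + \frac{5 h z + 2}{6} = - \frac{2}{3} + \frac{2 + 5 h z}{6} = - \frac{2}{3} + \left(\frac{1}{3} + \frac{5 h z}{6}\right) = - \frac{1}{3} + \frac{5 h z}{6}$)
$O{\left(F,X \right)} = - \left(- \frac{1}{3} + X + \frac{5 F \left(F + X\right)}{6 \left(1 + X\right)}\right)^{2}$ ($O{\left(F,X \right)} = - \left(\left(- \frac{1}{3} + \frac{5 F \frac{F + X}{X + 1}}{6}\right) + X\right)^{2} = - \left(\left(- \frac{1}{3} + \frac{5 F \frac{F + X}{1 + X}}{6}\right) + X\right)^{2} = - \left(\left(- \frac{1}{3} + \frac{5 F \left(F + X\right)}{6 \left(1 + X\right)}\right) + X\right)^{2} = - \left(- \frac{1}{3} + X + \frac{5 F \left(F + X\right)}{6 \left(1 + X\right)}\right)^{2}$)
$\frac{1}{4049 + O{\left(7,-82 \right)}} = \frac{1}{4049 - \frac{\left(-2 - -164 + 5 \cdot 7 \left(7 - 82\right) + 6 \left(-82\right) \left(1 - 82\right)\right)^{2}}{36 \left(1 - 82\right)^{2}}} = \frac{1}{4049 - \frac{\left(-2 + 164 + 5 \cdot 7 \left(-75\right) + 6 \left(-82\right) \left(-81\right)\right)^{2}}{36 \cdot 6561}} = \frac{1}{4049 - \frac{\left(-2 + 164 - 2625 + 39852\right)^{2}}{236196}} = \frac{1}{4049 - \frac{37389^{2}}{236196}} = \frac{1}{4049 - \frac{1}{236196} \cdot 1397937321} = \frac{1}{4049 - \frac{155326369}{26244}} = \frac{1}{- \frac{49064413}{26244}} = - \frac{26244}{49064413}$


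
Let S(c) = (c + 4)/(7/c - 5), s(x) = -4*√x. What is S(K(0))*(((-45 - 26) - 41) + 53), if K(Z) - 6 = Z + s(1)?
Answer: 236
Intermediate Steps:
K(Z) = 2 + Z (K(Z) = 6 + (Z - 4*√1) = 6 + (Z - 4*1) = 6 + (Z - 4) = 6 + (-4 + Z) = 2 + Z)
S(c) = (4 + c)/(-5 + 7/c)
S(K(0))*(((-45 - 26) - 41) + 53) = (-(2 + 0)*(4 + (2 + 0))/(-7 + 5*(2 + 0)))*(((-45 - 26) - 41) + 53) = (-1*2*(4 + 2)/(-7 + 5*2))*((-71 - 41) + 53) = (-1*2*6/(-7 + 10))*(-112 + 53) = -1*2*6/3*(-59) = -1*2*⅓*6*(-59) = -4*(-59) = 236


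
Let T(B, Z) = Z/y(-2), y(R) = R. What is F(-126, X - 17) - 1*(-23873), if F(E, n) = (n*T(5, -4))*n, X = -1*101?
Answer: 51721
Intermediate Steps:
X = -101
T(B, Z) = -Z/2 (T(B, Z) = Z/(-2) = Z*(-1/2) = -Z/2)
F(E, n) = 2*n**2 (F(E, n) = (n*(-1/2*(-4)))*n = (n*2)*n = (2*n)*n = 2*n**2)
F(-126, X - 17) - 1*(-23873) = 2*(-101 - 17)**2 - 1*(-23873) = 2*(-118)**2 + 23873 = 2*13924 + 23873 = 27848 + 23873 = 51721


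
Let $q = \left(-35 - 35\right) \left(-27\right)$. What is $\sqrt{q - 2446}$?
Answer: $2 i \sqrt{139} \approx 23.58 i$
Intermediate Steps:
$q = 1890$ ($q = \left(-70\right) \left(-27\right) = 1890$)
$\sqrt{q - 2446} = \sqrt{1890 - 2446} = \sqrt{-556} = 2 i \sqrt{139}$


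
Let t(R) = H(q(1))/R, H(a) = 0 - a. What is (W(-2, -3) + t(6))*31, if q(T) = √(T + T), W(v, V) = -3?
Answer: -93 - 31*√2/6 ≈ -100.31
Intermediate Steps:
q(T) = √2*√T (q(T) = √(2*T) = √2*√T)
H(a) = -a
t(R) = -√2/R (t(R) = (-√2*√1)/R = (-√2)/R = -√2/R)
(W(-2, -3) + t(6))*31 = (-3 - 1*√2/6)*31 = (-3 - 1*√2*⅙)*31 = (-3 - √2/6)*31 = -93 - 31*√2/6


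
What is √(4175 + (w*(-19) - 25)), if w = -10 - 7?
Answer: 3*√497 ≈ 66.880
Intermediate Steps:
w = -17
√(4175 + (w*(-19) - 25)) = √(4175 + (-17*(-19) - 25)) = √(4175 + (323 - 25)) = √(4175 + 298) = √4473 = 3*√497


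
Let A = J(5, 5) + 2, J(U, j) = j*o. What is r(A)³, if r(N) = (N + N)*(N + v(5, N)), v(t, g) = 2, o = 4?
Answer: 1177583616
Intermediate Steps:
J(U, j) = 4*j (J(U, j) = j*4 = 4*j)
A = 22 (A = 4*5 + 2 = 20 + 2 = 22)
r(N) = 2*N*(2 + N) (r(N) = (N + N)*(N + 2) = (2*N)*(2 + N) = 2*N*(2 + N))
r(A)³ = (2*22*(2 + 22))³ = (2*22*24)³ = 1056³ = 1177583616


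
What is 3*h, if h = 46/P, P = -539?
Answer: -138/539 ≈ -0.25603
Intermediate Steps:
h = -46/539 (h = 46/(-539) = 46*(-1/539) = -46/539 ≈ -0.085343)
3*h = 3*(-46/539) = -138/539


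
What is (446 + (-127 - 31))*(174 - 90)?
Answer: 24192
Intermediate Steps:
(446 + (-127 - 31))*(174 - 90) = (446 - 158)*84 = 288*84 = 24192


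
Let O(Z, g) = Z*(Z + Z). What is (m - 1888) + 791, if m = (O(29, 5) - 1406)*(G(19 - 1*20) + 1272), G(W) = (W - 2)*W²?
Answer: 349147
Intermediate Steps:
O(Z, g) = 2*Z² (O(Z, g) = Z*(2*Z) = 2*Z²)
G(W) = W²*(-2 + W) (G(W) = (-2 + W)*W² = W²*(-2 + W))
m = 350244 (m = (2*29² - 1406)*((19 - 1*20)²*(-2 + (19 - 1*20)) + 1272) = (2*841 - 1406)*((19 - 20)²*(-2 + (19 - 20)) + 1272) = (1682 - 1406)*((-1)²*(-2 - 1) + 1272) = 276*(1*(-3) + 1272) = 276*(-3 + 1272) = 276*1269 = 350244)
(m - 1888) + 791 = (350244 - 1888) + 791 = 348356 + 791 = 349147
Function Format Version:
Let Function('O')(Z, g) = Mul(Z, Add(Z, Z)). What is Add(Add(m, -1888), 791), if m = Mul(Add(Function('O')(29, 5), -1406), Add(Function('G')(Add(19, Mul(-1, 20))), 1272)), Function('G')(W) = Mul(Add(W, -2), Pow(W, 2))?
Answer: 349147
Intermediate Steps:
Function('O')(Z, g) = Mul(2, Pow(Z, 2)) (Function('O')(Z, g) = Mul(Z, Mul(2, Z)) = Mul(2, Pow(Z, 2)))
Function('G')(W) = Mul(Pow(W, 2), Add(-2, W)) (Function('G')(W) = Mul(Add(-2, W), Pow(W, 2)) = Mul(Pow(W, 2), Add(-2, W)))
m = 350244 (m = Mul(Add(Mul(2, Pow(29, 2)), -1406), Add(Mul(Pow(Add(19, Mul(-1, 20)), 2), Add(-2, Add(19, Mul(-1, 20)))), 1272)) = Mul(Add(Mul(2, 841), -1406), Add(Mul(Pow(Add(19, -20), 2), Add(-2, Add(19, -20))), 1272)) = Mul(Add(1682, -1406), Add(Mul(Pow(-1, 2), Add(-2, -1)), 1272)) = Mul(276, Add(Mul(1, -3), 1272)) = Mul(276, Add(-3, 1272)) = Mul(276, 1269) = 350244)
Add(Add(m, -1888), 791) = Add(Add(350244, -1888), 791) = Add(348356, 791) = 349147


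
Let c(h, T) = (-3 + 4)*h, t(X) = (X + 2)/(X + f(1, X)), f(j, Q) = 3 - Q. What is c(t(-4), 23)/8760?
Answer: -1/13140 ≈ -7.6103e-5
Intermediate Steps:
t(X) = ⅔ + X/3 (t(X) = (X + 2)/(X + (3 - X)) = (2 + X)/3 = (2 + X)*(⅓) = ⅔ + X/3)
c(h, T) = h (c(h, T) = 1*h = h)
c(t(-4), 23)/8760 = (⅔ + (⅓)*(-4))/8760 = (⅔ - 4/3)*(1/8760) = -⅔*1/8760 = -1/13140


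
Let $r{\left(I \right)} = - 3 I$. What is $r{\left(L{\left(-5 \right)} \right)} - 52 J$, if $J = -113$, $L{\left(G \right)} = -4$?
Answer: $5888$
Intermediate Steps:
$r{\left(L{\left(-5 \right)} \right)} - 52 J = \left(-3\right) \left(-4\right) - -5876 = 12 + 5876 = 5888$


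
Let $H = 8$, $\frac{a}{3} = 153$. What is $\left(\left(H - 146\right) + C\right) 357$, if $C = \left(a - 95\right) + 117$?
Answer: $122451$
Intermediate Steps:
$a = 459$ ($a = 3 \cdot 153 = 459$)
$C = 481$ ($C = \left(459 - 95\right) + 117 = 364 + 117 = 481$)
$\left(\left(H - 146\right) + C\right) 357 = \left(\left(8 - 146\right) + 481\right) 357 = \left(-138 + 481\right) 357 = 343 \cdot 357 = 122451$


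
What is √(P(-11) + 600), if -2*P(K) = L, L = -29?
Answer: √2458/2 ≈ 24.789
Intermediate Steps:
P(K) = 29/2 (P(K) = -½*(-29) = 29/2)
√(P(-11) + 600) = √(29/2 + 600) = √(1229/2) = √2458/2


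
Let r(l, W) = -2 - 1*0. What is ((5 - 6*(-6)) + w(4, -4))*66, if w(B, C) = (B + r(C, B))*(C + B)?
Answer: 2706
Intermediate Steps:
r(l, W) = -2 (r(l, W) = -2 + 0 = -2)
w(B, C) = (-2 + B)*(B + C) (w(B, C) = (B - 2)*(C + B) = (-2 + B)*(B + C))
((5 - 6*(-6)) + w(4, -4))*66 = ((5 - 6*(-6)) + (4**2 - 2*4 - 2*(-4) + 4*(-4)))*66 = ((5 + 36) + (16 - 8 + 8 - 16))*66 = (41 + 0)*66 = 41*66 = 2706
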